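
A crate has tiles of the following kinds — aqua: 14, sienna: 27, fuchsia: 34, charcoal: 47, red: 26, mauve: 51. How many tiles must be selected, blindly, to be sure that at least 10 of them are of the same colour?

The 6 colours are the holes; the tiles drawn are the pigeons.
To avoid 10 of any one colour, the worst case takes at most 9 of each colour.
That gives 9 + 9 + 9 + 9 + 9 + 9 = 54 tiles with no colour reaching 10.
The next tile forces some colour to 10, so 54 + 1 = 55.

55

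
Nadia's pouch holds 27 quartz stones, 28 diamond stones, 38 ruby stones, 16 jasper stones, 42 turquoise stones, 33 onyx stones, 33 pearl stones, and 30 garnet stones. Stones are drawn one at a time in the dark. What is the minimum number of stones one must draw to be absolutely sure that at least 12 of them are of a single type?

An adversary could hand out at most 11 stones per type: 11 + 11 + 11 + 11 + 11 + 11 + 11 + 11 = 88 stones and still no type has 12.
One more stone lands in a type already at 11, so 89 draws are enough and 88 are not.

89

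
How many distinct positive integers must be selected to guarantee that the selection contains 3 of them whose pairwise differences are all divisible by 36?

Integers whose pairwise differences are multiples of 36 are exactly those sharing a remainder mod 36. The 36 residue classes mod 36 are the pigeonholes.
With 72 integers one could put 2 in each residue class and have no class reach 3.
The 73rd integer pushes some class to 3, so 36·2 + 1 = 73.

73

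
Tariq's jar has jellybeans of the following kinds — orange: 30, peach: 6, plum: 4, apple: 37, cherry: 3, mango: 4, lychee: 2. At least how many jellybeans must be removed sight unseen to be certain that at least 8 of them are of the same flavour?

34

An adversary could hand out at most 7 jellybeans per flavour (5 flavours run out sooner): 7 + 6 + 4 + 7 + 3 + 4 + 2 = 33 jellybeans and still no flavour has 8.
By the pigeonhole principle, one more jellybean lands in a flavour already at 7, so 34 draws are enough and 33 are not.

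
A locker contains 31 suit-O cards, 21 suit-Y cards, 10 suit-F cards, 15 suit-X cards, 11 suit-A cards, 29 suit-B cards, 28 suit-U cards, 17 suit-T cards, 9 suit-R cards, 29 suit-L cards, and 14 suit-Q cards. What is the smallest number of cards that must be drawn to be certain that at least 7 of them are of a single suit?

67

An adversary could hand out at most 6 cards per suit: 6 + 6 + 6 + 6 + 6 + 6 + 6 + 6 + 6 + 6 + 6 = 66 cards and still no suit has 7.
By the pigeonhole principle, one more card lands in a suit already at 6, so 67 draws are enough and 66 are not.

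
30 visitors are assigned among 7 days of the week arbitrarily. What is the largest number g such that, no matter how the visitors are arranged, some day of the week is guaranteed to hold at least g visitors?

5

The 7 days of the week are the holes and the 30 visitors are the pigeons.
If every day of the week held at most 4 visitors, the total would be at most 7 × 4 = 28, which is less than 30.
So some day of the week holds at least ⌈30/7⌉ = 5 visitors.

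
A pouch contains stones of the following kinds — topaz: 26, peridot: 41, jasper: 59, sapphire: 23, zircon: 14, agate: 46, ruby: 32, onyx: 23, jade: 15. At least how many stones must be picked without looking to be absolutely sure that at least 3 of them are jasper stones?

In the worst case for collecting jasper stones, every non-jasper stone comes out first.
There are 26 + 41 + 23 + 14 + 46 + 32 + 23 + 15 = 220 non-jasper stones altogether.
After those, each further stone must be jasper, so 220 + 3 = 223 draws guarantee 3 jasper stones.

223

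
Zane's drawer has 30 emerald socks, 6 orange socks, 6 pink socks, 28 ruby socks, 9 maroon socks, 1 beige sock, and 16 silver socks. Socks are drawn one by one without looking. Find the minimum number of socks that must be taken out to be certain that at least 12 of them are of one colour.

Pigeonhole: put each drawn sock into a box by colour. The largest draw with every box below 12 takes min(count, 11) from each colour; colours with fewer than 11 contribute all they have.
Σ min(cᵢ, 11) = 11 + 6 + 6 + 11 + 9 + 1 + 11 = 55.
Draw number 55 + 1 = 56 must push one box to 12.

56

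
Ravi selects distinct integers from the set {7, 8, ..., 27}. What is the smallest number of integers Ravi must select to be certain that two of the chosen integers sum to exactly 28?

A set avoiding the sum 28 can contain at most one of each pair {x, 28−x}, plus the 7 elements whose complement lies outside the range or equal to its own complement.
The integers 14, …, 27 (14 of them) are such a set: any two sum to at least 14+15 = 29 > 28.
Any 15th integer completes one of the 7 pairs, so 15 choices force a sum of 28.

15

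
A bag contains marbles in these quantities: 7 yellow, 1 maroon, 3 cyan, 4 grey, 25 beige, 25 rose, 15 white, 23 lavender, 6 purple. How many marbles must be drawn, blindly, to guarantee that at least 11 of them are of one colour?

62

By pigeonhole, put each drawn marble into a box by colour. The largest draw with every box below 11 takes min(count, 10) from each colour; colours with fewer than 10 contribute all they have.
Σ min(cᵢ, 10) = 7 + 1 + 3 + 4 + 10 + 10 + 10 + 10 + 6 = 61.
Draw number 61 + 1 = 62 must push one box to 11.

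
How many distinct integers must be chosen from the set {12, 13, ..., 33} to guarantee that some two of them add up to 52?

Two chosen integers sum to 52 exactly when both halves of some pair {x, 52−x} with 19 ≤ x ≤ 52−x ≤ 33 are chosen — 7 such pairs.
The remaining 8 elements (those with no distinct partner in range) can never complete a 52-sum, so the worst case takes all of them and one from each pair: 8 + 7 = 15.
By the pigeonhole principle, the 16th integer has to be the second member of some pair, so 15 + 1 = 16.

16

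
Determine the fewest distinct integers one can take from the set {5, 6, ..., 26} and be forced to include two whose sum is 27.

Two chosen integers sum to 27 exactly when both halves of some pair {x, 27−x} with 5 ≤ x ≤ 27−x ≤ 22 are chosen — 9 such pairs.
The remaining 4 elements (those with no distinct partner in range) can never complete a 27-sum, so the worst case takes all of them and one from each pair: 4 + 9 = 13.
Pigeonhole: the 14th integer has to be the second member of some pair, so 13 + 1 = 14.

14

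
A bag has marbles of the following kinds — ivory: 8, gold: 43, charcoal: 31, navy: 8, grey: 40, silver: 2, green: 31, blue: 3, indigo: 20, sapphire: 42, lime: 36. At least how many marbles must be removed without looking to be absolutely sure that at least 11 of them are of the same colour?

92

Put each drawn marble into a box by colour. The largest draw with every box below 11 takes min(count, 10) from each colour; colours with fewer than 10 contribute all they have.
Σ min(cᵢ, 10) = 8 + 10 + 10 + 8 + 10 + 2 + 10 + 3 + 10 + 10 + 10 = 91.
Draw number 91 + 1 = 92 must push one box to 11.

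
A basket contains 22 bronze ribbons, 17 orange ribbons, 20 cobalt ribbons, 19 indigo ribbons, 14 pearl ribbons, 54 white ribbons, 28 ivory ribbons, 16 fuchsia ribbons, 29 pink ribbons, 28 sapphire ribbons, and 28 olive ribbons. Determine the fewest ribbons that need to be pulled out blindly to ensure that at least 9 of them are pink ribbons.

In the worst case for collecting pink ribbons, every non-pink ribbon comes out first.
There are 22 + 17 + 20 + 19 + 14 + 54 + 28 + 16 + 28 + 28 = 246 non-pink ribbons altogether.
After those, each further ribbon must be pink, so 246 + 9 = 255 draws guarantee 9 pink ribbons.

255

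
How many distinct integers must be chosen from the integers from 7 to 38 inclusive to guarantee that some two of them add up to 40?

20

A set avoiding the sum 40 can contain at most one of each pair {x, 40−x}, plus the 6 elements whose complement lies outside the range or equal to its own complement.
The integers 20, …, 38 (19 of them) are such a set: any two sum to at least 20+21 = 41 > 40.
Any 20th integer completes one of the 13 pairs, so 20 choices force a sum of 40.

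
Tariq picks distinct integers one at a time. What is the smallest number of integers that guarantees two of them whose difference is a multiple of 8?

9

Integers whose pairwise differences are multiples of 8 are exactly those sharing a remainder mod 8. The 8 residue classes mod 8 are the pigeonholes.
With 8 integers one could put 1 in each residue class and have no class reach 2.
The 9th integer pushes some class to 2, so 8·1 + 1 = 9.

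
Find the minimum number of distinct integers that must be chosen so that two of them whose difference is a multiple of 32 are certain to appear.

Integers whose pairwise differences are multiples of 32 are exactly those sharing a remainder mod 32. By the pigeonhole principle, the 32 residue classes mod 32 are the pigeonholes.
With 32 integers one could put 1 in each residue class and have no class reach 2.
The 33rd integer pushes some class to 2, so 32·1 + 1 = 33.

33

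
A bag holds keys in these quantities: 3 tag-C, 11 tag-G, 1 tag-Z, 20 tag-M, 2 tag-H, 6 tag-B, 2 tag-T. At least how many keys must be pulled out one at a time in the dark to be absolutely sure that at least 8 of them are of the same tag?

29

An adversary could hand out at most 7 keys per tag (5 tags run out sooner): 3 + 7 + 1 + 7 + 2 + 6 + 2 = 28 keys and still no tag has 8.
By pigeonhole, one more key lands in a tag already at 7, so 29 draws are enough and 28 are not.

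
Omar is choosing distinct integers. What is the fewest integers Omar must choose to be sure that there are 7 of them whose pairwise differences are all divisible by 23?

139

Integers whose pairwise differences are multiples of 23 are exactly those sharing a remainder mod 23. Pigeonhole: the 23 residue classes mod 23 are the pigeonholes.
With 138 integers one could put 6 in each residue class and have no class reach 7.
The 139th integer pushes some class to 7, so 23·6 + 1 = 139.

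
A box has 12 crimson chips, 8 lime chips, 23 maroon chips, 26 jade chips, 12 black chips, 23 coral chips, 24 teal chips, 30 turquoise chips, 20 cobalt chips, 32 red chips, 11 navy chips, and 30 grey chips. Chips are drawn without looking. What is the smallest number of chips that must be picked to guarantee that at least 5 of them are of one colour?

An adversary could hand out at most 4 chips per colour: 4 + 4 + 4 + 4 + 4 + 4 + 4 + 4 + 4 + 4 + 4 + 4 = 48 chips and still no colour has 5.
Pigeonhole: one more chip lands in a colour already at 4, so 49 draws are enough and 48 are not.

49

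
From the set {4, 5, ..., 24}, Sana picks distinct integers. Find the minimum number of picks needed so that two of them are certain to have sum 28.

A set avoiding the sum 28 can contain at most one of each pair {x, 28−x}, plus the 1 element equal to its own complement.
The integers 14, …, 24 (11 of them) are such a set: any two sum to at least 14+15 = 29 > 28.
Pigeonhole: any 12th integer completes one of the 10 pairs, so 12 choices force a sum of 28.

12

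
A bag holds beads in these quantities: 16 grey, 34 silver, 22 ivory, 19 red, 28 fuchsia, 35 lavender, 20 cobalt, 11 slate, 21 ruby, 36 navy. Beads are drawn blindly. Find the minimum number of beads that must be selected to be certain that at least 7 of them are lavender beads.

214

In the worst case for collecting lavender beads, every non-lavender bead comes out first.
There are 16 + 34 + 22 + 19 + 28 + 20 + 11 + 21 + 36 = 207 non-lavender beads altogether.
After those, each further bead must be lavender, so 207 + 7 = 214 draws guarantee 7 lavender beads.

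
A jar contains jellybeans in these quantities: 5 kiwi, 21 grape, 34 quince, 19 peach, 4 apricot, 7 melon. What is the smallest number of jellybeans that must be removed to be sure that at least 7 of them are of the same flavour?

34

Put each drawn jellybean into a box by flavour. The largest draw with every box below 7 takes min(count, 6) from each flavour; flavours with fewer than 6 contribute all they have.
Σ min(cᵢ, 6) = 5 + 6 + 6 + 6 + 4 + 6 = 33.
Draw number 33 + 1 = 34 must push one box to 7.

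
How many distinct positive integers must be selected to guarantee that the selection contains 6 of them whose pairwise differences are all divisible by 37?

186

Integers whose pairwise differences are multiples of 37 are exactly those sharing a remainder mod 37. By the pigeonhole principle, the 37 residue classes mod 37 are the pigeonholes.
With 185 integers one could put 5 in each residue class and have no class reach 6.
The 186th integer pushes some class to 6, so 37·5 + 1 = 186.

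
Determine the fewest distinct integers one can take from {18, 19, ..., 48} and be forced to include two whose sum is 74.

Two chosen integers sum to 74 exactly when both halves of some pair {x, 74−x} with 26 ≤ x ≤ 74−x ≤ 48 are chosen — 11 such pairs.
The remaining 9 elements (those with no distinct partner in range) can never complete a 74-sum, so the worst case takes all of them and one from each pair: 9 + 11 = 20.
The 21st integer has to be the second member of some pair, so 20 + 1 = 21.

21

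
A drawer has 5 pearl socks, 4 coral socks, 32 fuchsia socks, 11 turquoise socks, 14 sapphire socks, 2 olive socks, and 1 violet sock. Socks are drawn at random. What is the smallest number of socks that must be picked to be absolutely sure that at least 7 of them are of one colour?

31

An adversary could hand out at most 6 socks per colour (4 colours run out sooner): 5 + 4 + 6 + 6 + 6 + 2 + 1 = 30 socks and still no colour has 7.
One more sock lands in a colour already at 6, so 31 draws are enough and 30 are not.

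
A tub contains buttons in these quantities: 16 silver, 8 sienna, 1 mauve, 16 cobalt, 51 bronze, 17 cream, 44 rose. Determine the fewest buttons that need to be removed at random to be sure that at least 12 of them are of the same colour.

By pigeonhole, the 7 colours are the holes; the buttons drawn are the pigeons.
To avoid 12 of any one colour, the worst case takes at most 11 of each colour, or every button of a colour that has fewer than 11.
That gives 11 + 8 + 1 + 11 + 11 + 11 + 11 = 64 buttons with no colour reaching 12.
The next button forces some colour to 12, so 64 + 1 = 65.

65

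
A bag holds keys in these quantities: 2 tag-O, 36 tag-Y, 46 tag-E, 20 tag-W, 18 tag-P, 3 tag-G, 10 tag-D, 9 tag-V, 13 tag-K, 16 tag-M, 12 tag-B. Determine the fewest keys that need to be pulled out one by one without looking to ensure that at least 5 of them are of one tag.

42

An adversary could hand out at most 4 keys per tag (tag-O, tag-G run out sooner): 2 + 4 + 4 + 4 + 4 + 3 + 4 + 4 + 4 + 4 + 4 = 41 keys and still no tag has 5.
One more key lands in a tag already at 4, so 42 draws are enough and 41 are not.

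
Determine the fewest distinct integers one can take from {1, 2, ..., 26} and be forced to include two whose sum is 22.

17

Group the elements by complementary pair {x, 22−x}: {1,21}, {2,20}, {3,19}, …, giving 10 two-element pairs; the single value 11 (it cannot pair with itself since the integers are distinct); and 5 integers whose partner 22−x falls outside [1,26].
By the pigeonhole principle, treating each of those 16 groups as a pigeonhole, one can pick one integer per group — 16 integers — with no two summing to 22.
The 17th integer lands in an occupied pair, forcing a sum of 22.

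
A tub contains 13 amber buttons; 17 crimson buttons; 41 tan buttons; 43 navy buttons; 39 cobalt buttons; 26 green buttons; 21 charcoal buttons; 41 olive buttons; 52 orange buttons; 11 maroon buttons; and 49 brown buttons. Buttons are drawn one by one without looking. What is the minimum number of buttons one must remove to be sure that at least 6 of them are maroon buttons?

348

In the worst case for collecting maroon buttons, every non-maroon button comes out first.
There are 13 + 17 + 41 + 43 + 39 + 26 + 21 + 41 + 52 + 49 = 342 non-maroon buttons altogether.
After those, each further button must be maroon, so 342 + 6 = 348 draws guarantee 6 maroon buttons.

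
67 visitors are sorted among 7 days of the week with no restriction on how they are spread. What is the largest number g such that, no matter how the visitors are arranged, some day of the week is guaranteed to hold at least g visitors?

By pigeonhole, the 7 days of the week are the holes and the 67 visitors are the pigeons.
If every day of the week held at most 9 visitors, the total would be at most 7 × 9 = 63, which is less than 67.
So some day of the week holds at least ⌈67/7⌉ = 10 visitors.

10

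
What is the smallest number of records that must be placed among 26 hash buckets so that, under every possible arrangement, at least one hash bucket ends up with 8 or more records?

With 182 records one could put exactly 7 in each of the 26 hash buckets, and no hash bucket would reach 8.
By pigeonhole, one more record must land in a hash bucket that already has 7, giving it 8.
So 26 × 7 + 1 = 183 records are required.

183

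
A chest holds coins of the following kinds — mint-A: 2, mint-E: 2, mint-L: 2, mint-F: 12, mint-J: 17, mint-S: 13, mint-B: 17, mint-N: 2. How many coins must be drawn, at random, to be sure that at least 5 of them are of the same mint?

25

An adversary could hand out at most 4 coins per mint (4 mints run out sooner): 2 + 2 + 2 + 4 + 4 + 4 + 4 + 2 = 24 coins and still no mint has 5.
By pigeonhole, one more coin lands in a mint already at 4, so 25 draws are enough and 24 are not.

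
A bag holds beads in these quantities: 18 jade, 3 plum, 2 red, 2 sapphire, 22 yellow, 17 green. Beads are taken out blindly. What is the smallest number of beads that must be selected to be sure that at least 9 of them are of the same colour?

Pigeonhole: the 6 colours are the holes; the beads drawn are the pigeons.
To avoid 9 of any one colour, the worst case takes at most 8 of each colour, or every bead of a colour that has fewer than 8.
That gives 8 + 3 + 2 + 2 + 8 + 8 = 31 beads with no colour reaching 9.
The next bead forces some colour to 9, so 31 + 1 = 32.

32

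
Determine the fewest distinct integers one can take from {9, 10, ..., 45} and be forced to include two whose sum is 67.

26

Group the elements by complementary pair {x, 67−x}: {22,45}, {23,44}, {24,43}, …, giving 12 two-element pairs and 13 integers whose partner 67−x falls outside [9,45].
Pigeonhole: treating each of those 25 groups as a pigeonhole, one can pick one integer per group — 25 integers — with no two summing to 67.
The 26th integer lands in an occupied pair, forcing a sum of 67.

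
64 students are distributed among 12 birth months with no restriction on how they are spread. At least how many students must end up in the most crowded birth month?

6

The 12 birth months are the holes and the 64 students are the pigeons.
If every birth month held at most 5 students, the total would be at most 12 × 5 = 60, which is less than 64.
So some birth month holds at least ⌈64/12⌉ = 6 students.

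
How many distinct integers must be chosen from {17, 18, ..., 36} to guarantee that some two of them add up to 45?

Two chosen integers sum to 45 exactly when both halves of some pair {x, 45−x} with 17 ≤ x ≤ 45−x ≤ 28 are chosen — 6 such pairs.
The remaining 8 elements (those with no distinct partner in range) can never complete a 45-sum, so the worst case takes all of them and one from each pair: 8 + 6 = 14.
Pigeonhole: the 15th integer has to be the second member of some pair, so 14 + 1 = 15.

15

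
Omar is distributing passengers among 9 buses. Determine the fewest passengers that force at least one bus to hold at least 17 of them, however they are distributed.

With 144 passengers one could put exactly 16 in each of the 9 buses, and no bus would reach 17.
By pigeonhole, one more passenger must land in a bus that already has 16, giving it 17.
So 9 × 16 + 1 = 145 passengers are required.

145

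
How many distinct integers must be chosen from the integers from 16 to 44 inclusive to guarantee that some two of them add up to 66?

19

Group the elements by complementary pair {x, 66−x}: {22,44}, {23,43}, {24,42}, …, giving 11 two-element pairs, the single value 33 (it cannot pair with itself since the integers are distinct), and 6 integers whose partner 66−x falls outside [16,44].
Treating each of those 18 groups as a pigeonhole, one can pick one integer per group — 18 integers — with no two summing to 66.
The 19th integer lands in an occupied pair, forcing a sum of 66.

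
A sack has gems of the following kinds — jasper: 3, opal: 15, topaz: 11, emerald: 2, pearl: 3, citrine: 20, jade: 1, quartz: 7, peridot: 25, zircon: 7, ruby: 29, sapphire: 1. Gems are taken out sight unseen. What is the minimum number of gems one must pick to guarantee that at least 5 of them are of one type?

39

An adversary could hand out at most 4 gems per type (5 types run out sooner): 3 + 4 + 4 + 2 + 3 + 4 + 1 + 4 + 4 + 4 + 4 + 1 = 38 gems and still no type has 5.
By the pigeonhole principle, one more gem lands in a type already at 4, so 39 draws are enough and 38 are not.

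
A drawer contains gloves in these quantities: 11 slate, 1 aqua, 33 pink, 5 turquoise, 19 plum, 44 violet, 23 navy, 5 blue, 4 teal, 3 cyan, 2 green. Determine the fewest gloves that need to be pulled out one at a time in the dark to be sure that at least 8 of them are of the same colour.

An adversary could hand out at most 7 gloves per colour (6 colours run out sooner): 7 + 1 + 7 + 5 + 7 + 7 + 7 + 5 + 4 + 3 + 2 = 55 gloves and still no colour has 8.
One more glove lands in a colour already at 7, so 56 draws are enough and 55 are not.

56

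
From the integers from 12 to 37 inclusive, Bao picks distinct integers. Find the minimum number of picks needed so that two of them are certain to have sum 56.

18

Group the elements by complementary pair {x, 56−x}: {19,37}, {20,36}, {21,35}, …, giving 9 two-element pairs, the single value 28 (it cannot pair with itself since the integers are distinct), and 7 integers whose partner 56−x falls outside [12,37].
Treating each of those 17 groups as a pigeonhole, one can pick one integer per group — 17 integers — with no two summing to 56.
The 18th integer lands in an occupied pair, forcing a sum of 56.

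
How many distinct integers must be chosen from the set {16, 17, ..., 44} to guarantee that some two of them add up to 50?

Two chosen integers sum to 50 exactly when both halves of some pair {x, 50−x} with 16 ≤ x ≤ 50−x ≤ 34 are chosen — 9 such pairs.
The remaining 11 elements (those with no distinct partner in range) can never complete a 50-sum, so the worst case takes all of them and one from each pair: 11 + 9 = 20.
By the pigeonhole principle, the 21st integer has to be the second member of some pair, so 20 + 1 = 21.

21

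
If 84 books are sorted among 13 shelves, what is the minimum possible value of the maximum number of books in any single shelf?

7

The 13 shelves are the holes and the 84 books are the pigeons.
If every shelf held at most 6 books, the total would be at most 13 × 6 = 78, which is less than 84.
So some shelf holds at least ⌈84/13⌉ = 7 books.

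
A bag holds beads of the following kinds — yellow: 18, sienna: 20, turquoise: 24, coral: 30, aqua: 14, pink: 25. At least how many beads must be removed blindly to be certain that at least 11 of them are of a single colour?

61

By pigeonhole, the 6 colours are the holes; the beads drawn are the pigeons.
To avoid 11 of any one colour, the worst case takes at most 10 of each colour.
That gives 10 + 10 + 10 + 10 + 10 + 10 = 60 beads with no colour reaching 11.
The next bead forces some colour to 11, so 60 + 1 = 61.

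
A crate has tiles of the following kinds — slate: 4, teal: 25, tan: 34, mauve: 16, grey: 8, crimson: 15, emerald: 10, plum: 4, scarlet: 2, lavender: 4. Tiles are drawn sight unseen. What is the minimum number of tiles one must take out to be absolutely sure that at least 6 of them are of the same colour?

The 10 colours are the holes; the tiles drawn are the pigeons.
To avoid 6 of any one colour, the worst case takes at most 5 of each colour, or every tile of a colour that has fewer than 5.
That gives 4 + 5 + 5 + 5 + 5 + 5 + 5 + 4 + 2 + 4 = 44 tiles with no colour reaching 6.
The next tile forces some colour to 6, so 44 + 1 = 45.

45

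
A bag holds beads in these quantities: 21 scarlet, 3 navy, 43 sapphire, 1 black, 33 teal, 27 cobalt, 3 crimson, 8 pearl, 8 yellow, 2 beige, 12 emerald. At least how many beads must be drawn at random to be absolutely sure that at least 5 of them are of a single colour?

38

An adversary could hand out at most 4 beads per colour (4 colours run out sooner): 4 + 3 + 4 + 1 + 4 + 4 + 3 + 4 + 4 + 2 + 4 = 37 beads and still no colour has 5.
One more bead lands in a colour already at 4, so 38 draws are enough and 37 are not.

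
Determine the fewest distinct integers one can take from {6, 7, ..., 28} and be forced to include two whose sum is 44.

18

A set avoiding the sum 44 can contain at most one of each pair {x, 44−x}, plus the 11 elements whose complement lies outside the range or equal to its own complement.
The integers 6, …, 22 (17 of them) are such a set: any two sum to at least 6+7 = 13 and at most 21+22 = 43 < 44.
By the pigeonhole principle, any 18th integer completes one of the 6 pairs, so 18 choices force a sum of 44.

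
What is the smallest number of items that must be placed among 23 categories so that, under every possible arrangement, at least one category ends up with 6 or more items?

With 115 items one could put exactly 5 in each of the 23 categories, and no category would reach 6.
One more item must land in a category that already has 5, giving it 6.
So 23 × 5 + 1 = 116 items are required.

116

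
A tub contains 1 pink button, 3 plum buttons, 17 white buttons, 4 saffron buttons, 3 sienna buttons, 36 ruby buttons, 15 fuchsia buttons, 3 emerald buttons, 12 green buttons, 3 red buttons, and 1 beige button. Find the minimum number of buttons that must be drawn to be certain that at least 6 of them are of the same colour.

An adversary could hand out at most 5 buttons per colour (7 colours run out sooner): 1 + 3 + 5 + 4 + 3 + 5 + 5 + 3 + 5 + 3 + 1 = 38 buttons and still no colour has 6.
One more button lands in a colour already at 5, so 39 draws are enough and 38 are not.

39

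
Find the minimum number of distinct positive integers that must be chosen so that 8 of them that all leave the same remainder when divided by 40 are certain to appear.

281

The 40 residue classes mod 40 are the pigeonholes.
With 280 integers one could put 7 in each residue class and have no class reach 8.
The 281st integer pushes some class to 8, so 40·7 + 1 = 281.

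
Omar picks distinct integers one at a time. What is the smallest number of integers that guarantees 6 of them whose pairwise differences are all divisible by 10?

51

Integers whose pairwise differences are multiples of 10 are exactly those sharing a remainder mod 10. The 10 residue classes mod 10 are the pigeonholes.
With 50 integers one could put 5 in each residue class and have no class reach 6.
The 51st integer pushes some class to 6, so 10·5 + 1 = 51.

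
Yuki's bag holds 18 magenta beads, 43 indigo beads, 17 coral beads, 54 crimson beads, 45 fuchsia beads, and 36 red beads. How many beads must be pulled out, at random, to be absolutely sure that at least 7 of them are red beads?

In the worst case for collecting red beads, every non-red bead comes out first.
There are 18 + 43 + 17 + 54 + 45 = 177 non-red beads altogether.
After those, each further bead must be red, so 177 + 7 = 184 draws guarantee 7 red beads.

184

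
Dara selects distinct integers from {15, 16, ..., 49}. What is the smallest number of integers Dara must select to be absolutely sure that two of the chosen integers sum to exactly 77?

Group the elements by complementary pair {x, 77−x}: {28,49}, {29,48}, {30,47}, …, giving 11 two-element pairs and 13 integers whose partner 77−x falls outside [15,49].
Pigeonhole: treating each of those 24 groups as a pigeonhole, one can pick one integer per group — 24 integers — with no two summing to 77.
The 25th integer lands in an occupied pair, forcing a sum of 77.

25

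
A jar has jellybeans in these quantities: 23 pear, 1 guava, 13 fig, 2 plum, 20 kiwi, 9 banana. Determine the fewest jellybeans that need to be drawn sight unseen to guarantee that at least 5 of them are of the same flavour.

By the pigeonhole principle, put each drawn jellybean into a box by flavour. The largest draw with every box below 5 takes min(count, 4) from each flavour; flavours with fewer than 4 contribute all they have.
Σ min(cᵢ, 4) = 4 + 1 + 4 + 2 + 4 + 4 = 19.
Draw number 19 + 1 = 20 must push one box to 5.

20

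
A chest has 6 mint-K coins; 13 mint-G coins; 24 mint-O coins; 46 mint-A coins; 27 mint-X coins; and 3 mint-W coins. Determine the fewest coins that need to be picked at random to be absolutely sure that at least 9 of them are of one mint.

42

Put each drawn coin into a box by mint. The largest draw with every box below 9 takes min(count, 8) from each mint; mints with fewer than 8 contribute all they have.
Σ min(cᵢ, 8) = 6 + 8 + 8 + 8 + 8 + 3 = 41.
Draw number 41 + 1 = 42 must push one box to 9.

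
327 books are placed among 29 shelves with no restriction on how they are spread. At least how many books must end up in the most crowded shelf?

12

By the pigeonhole principle, the 29 shelves are the holes and the 327 books are the pigeons.
If every shelf held at most 11 books, the total would be at most 29 × 11 = 319, which is less than 327.
So some shelf holds at least ⌈327/29⌉ = 12 books.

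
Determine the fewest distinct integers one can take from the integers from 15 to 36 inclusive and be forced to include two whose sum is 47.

Group the elements by complementary pair {x, 47−x}: {15,32}, {16,31}, {17,30}, …, giving 9 two-element pairs and 4 integers whose partner 47−x falls outside [15,36].
Treating each of those 13 groups as a pigeonhole, one can pick one integer per group — 13 integers — with no two summing to 47.
The 14th integer lands in an occupied pair, forcing a sum of 47.

14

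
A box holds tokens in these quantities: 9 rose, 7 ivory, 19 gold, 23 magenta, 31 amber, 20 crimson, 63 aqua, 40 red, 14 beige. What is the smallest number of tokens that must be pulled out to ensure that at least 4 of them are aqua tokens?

In the worst case for collecting aqua tokens, every non-aqua token comes out first.
There are 9 + 7 + 19 + 23 + 31 + 20 + 40 + 14 = 163 non-aqua tokens altogether.
After those, each further token must be aqua, so 163 + 4 = 167 draws guarantee 4 aqua tokens.

167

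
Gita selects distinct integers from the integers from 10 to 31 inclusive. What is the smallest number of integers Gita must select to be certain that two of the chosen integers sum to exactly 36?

Group the elements by complementary pair {x, 36−x}: {10,26}, {11,25}, {12,24}, …, giving 8 two-element pairs; the single value 18 (it cannot pair with itself since the integers are distinct); and 5 integers whose partner 36−x falls outside [10,31].
By pigeonhole, treating each of those 14 groups as a pigeonhole, one can pick one integer per group — 14 integers — with no two summing to 36.
The 15th integer lands in an occupied pair, forcing a sum of 36.

15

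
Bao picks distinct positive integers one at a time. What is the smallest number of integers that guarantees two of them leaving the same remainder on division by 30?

By pigeonhole, the 30 residue classes mod 30 are the pigeonholes.
With 30 integers one could put 1 in each residue class and have no class reach 2.
The 31st integer pushes some class to 2, so 30·1 + 1 = 31.

31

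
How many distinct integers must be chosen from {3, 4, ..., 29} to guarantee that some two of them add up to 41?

Two chosen integers sum to 41 exactly when both halves of some pair {x, 41−x} with 12 ≤ x ≤ 41−x ≤ 29 are chosen — 9 such pairs.
The remaining 9 elements (those with no distinct partner in range) can never complete a 41-sum, so the worst case takes all of them and one from each pair: 9 + 9 = 18.
Pigeonhole: the 19th integer has to be the second member of some pair, so 18 + 1 = 19.

19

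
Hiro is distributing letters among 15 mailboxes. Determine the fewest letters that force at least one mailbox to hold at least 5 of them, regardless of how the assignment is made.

With 60 letters one could put exactly 4 in each of the 15 mailboxes, and no mailbox would reach 5.
By pigeonhole, one more letter must land in a mailbox that already has 4, giving it 5.
So 15 × 4 + 1 = 61 letters are required.

61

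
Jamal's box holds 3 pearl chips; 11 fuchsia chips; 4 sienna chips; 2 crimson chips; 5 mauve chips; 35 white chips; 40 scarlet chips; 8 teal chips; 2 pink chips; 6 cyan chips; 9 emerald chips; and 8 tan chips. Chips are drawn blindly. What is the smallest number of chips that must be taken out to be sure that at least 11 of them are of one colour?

78

An adversary could hand out at most 10 chips per colour (9 colours run out sooner): 3 + 10 + 4 + 2 + 5 + 10 + 10 + 8 + 2 + 6 + 9 + 8 = 77 chips and still no colour has 11.
One more chip lands in a colour already at 10, so 78 draws are enough and 77 are not.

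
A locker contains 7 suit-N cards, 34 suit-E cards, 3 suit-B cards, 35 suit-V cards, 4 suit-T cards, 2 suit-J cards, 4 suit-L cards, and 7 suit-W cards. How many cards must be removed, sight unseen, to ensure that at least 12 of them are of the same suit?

50

An adversary could hand out at most 11 cards per suit (6 suits run out sooner): 7 + 11 + 3 + 11 + 4 + 2 + 4 + 7 = 49 cards and still no suit has 12.
Pigeonhole: one more card lands in a suit already at 11, so 50 draws are enough and 49 are not.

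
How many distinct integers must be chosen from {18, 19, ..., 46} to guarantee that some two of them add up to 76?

A set avoiding the sum 76 can contain at most one of each pair {x, 76−x}, plus the 13 elements whose complement lies outside the range or equal to its own complement.
The integers 18, …, 38 (21 of them) are such a set: any two sum to at least 18+19 = 37 and at most 37+38 = 75 < 76.
Any 22nd integer completes one of the 8 pairs, so 22 choices force a sum of 76.

22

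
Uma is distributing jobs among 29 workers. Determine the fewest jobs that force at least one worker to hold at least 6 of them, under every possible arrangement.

146

With 145 jobs one could put exactly 5 in each of the 29 workers, and no worker would reach 6.
By the pigeonhole principle, one more job must land in a worker that already has 5, giving it 6.
So 29 × 5 + 1 = 146 jobs are required.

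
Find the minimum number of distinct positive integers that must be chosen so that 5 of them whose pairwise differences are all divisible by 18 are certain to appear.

73

Integers whose pairwise differences are multiples of 18 are exactly those sharing a remainder mod 18. By the pigeonhole principle, the 18 residue classes mod 18 are the pigeonholes.
With 72 integers one could put 4 in each residue class and have no class reach 5.
The 73rd integer pushes some class to 5, so 18·4 + 1 = 73.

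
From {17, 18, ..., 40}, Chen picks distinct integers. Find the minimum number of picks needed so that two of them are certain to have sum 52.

16

Two chosen integers sum to 52 exactly when both halves of some pair {x, 52−x} with 17 ≤ x ≤ 52−x ≤ 35 are chosen — 9 such pairs.
The remaining 6 elements (those with no distinct partner in range) can never complete a 52-sum, so the worst case takes all of them and one from each pair: 6 + 9 = 15.
The 16th integer has to be the second member of some pair, so 15 + 1 = 16.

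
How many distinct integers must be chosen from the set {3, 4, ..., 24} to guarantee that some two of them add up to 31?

14

Group the elements by complementary pair {x, 31−x}: {7,24}, {8,23}, {9,22}, …, giving 9 two-element pairs and 4 integers whose partner 31−x falls outside [3,24].
Treating each of those 13 groups as a pigeonhole, one can pick one integer per group — 13 integers — with no two summing to 31.
The 14th integer lands in an occupied pair, forcing a sum of 31.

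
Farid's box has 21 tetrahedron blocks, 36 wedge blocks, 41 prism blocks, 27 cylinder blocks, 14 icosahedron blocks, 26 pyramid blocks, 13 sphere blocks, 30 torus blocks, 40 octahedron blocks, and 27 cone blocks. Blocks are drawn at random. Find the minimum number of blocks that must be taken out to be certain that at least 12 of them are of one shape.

111

An adversary could hand out at most 11 blocks per shape: 11 + 11 + 11 + 11 + 11 + 11 + 11 + 11 + 11 + 11 = 110 blocks and still no shape has 12.
By the pigeonhole principle, one more block lands in a shape already at 11, so 111 draws are enough and 110 are not.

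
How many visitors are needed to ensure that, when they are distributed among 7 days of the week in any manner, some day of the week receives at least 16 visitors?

With 105 visitors one could put exactly 15 in each of the 7 days of the week, and no day of the week would reach 16.
One more visitor must land in a day of the week that already has 15, giving it 16.
So 7 × 15 + 1 = 106 visitors are required.

106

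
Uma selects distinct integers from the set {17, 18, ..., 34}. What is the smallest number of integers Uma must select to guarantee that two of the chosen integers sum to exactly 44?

Group the elements by complementary pair {x, 44−x}: {17,27}, {18,26}, {19,25}, …, giving 5 two-element pairs, the single value 22 (it cannot pair with itself since the integers are distinct), and 7 integers whose partner 44−x falls outside [17,34].
Treating each of those 13 groups as a pigeonhole, one can pick one integer per group — 13 integers — with no two summing to 44.
The 14th integer lands in an occupied pair, forcing a sum of 44.

14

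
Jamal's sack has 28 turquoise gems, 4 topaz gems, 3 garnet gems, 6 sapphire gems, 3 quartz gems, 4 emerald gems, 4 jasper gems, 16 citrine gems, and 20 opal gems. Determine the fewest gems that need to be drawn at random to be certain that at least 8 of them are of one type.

46

By the pigeonhole principle, the 9 types are the holes; the gems drawn are the pigeons.
To avoid 8 of any one type, the worst case takes at most 7 of each type, or every gem of a type that has fewer than 7.
That gives 7 + 4 + 3 + 6 + 3 + 4 + 4 + 7 + 7 = 45 gems with no type reaching 8.
The next gem forces some type to 8, so 45 + 1 = 46.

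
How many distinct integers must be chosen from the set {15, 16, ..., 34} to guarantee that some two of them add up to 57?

A set avoiding the sum 57 can contain at most one of each pair {x, 57−x}, plus the 8 elements whose complement lies outside the range.
The integers 15, …, 28 (14 of them) are such a set: any two sum to at least 15+16 = 31 and at most 27+28 = 55 < 57.
By pigeonhole, any 15th integer completes one of the 6 pairs, so 15 choices force a sum of 57.

15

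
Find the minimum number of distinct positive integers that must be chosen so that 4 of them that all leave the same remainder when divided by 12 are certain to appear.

The 12 residue classes mod 12 are the pigeonholes.
With 36 integers one could put 3 in each residue class and have no class reach 4.
The 37th integer pushes some class to 4, so 12·3 + 1 = 37.

37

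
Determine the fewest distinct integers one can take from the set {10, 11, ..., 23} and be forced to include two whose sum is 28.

A set avoiding the sum 28 can contain at most one of each pair {x, 28−x}, plus the 6 elements whose complement lies outside the range or equal to its own complement.
The integers 14, …, 23 (10 of them) are such a set: any two sum to at least 14+15 = 29 > 28.
Any 11th integer completes one of the 4 pairs, so 11 choices force a sum of 28.

11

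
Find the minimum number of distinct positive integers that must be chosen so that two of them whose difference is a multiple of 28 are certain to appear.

Integers whose pairwise differences are multiples of 28 are exactly those sharing a remainder mod 28. Pigeonhole: the 28 residue classes mod 28 are the pigeonholes.
With 28 integers one could put 1 in each residue class and have no class reach 2.
The 29th integer pushes some class to 2, so 28·1 + 1 = 29.

29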